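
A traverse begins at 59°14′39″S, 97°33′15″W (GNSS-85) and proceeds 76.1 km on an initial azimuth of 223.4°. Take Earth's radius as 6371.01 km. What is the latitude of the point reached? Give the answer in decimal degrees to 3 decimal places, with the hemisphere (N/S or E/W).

GNSS-85: φ = -59.24417°, λ = -97.55417°
δ = d/R = 76.1/6371.01 = 0.011945 rad
φ₂ = arcsin(sin φ₁ cos δ + cos φ₁ sin δ cos θ)
   = arcsin(-0.85935·0.99993 + 0.51138·0.01194·-0.72657) = -59.73813°
λ₂ = λ₁ + atan2(sin θ sin δ cos φ₁, cos δ − sin φ₁ sin φ₂) = -98.48727°

59.738°S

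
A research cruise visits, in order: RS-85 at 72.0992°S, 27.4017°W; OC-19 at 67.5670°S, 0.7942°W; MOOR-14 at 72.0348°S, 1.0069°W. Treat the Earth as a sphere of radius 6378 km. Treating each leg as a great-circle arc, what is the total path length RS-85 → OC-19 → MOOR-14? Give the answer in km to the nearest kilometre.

RS-85→OC-19: c = 0.176574 rad, d = 1126.19 km
OC-19→MOOR-14: c = 0.077988 rad, d = 497.41 km
Total = 1126.19 + 497.41 = 1623.60 km

1624 km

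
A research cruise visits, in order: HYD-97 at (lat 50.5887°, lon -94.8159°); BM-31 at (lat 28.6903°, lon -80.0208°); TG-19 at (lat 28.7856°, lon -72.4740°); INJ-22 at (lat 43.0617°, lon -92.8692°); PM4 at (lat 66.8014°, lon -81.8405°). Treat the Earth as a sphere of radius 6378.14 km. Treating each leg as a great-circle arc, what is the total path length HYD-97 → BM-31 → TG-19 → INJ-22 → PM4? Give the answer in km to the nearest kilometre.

HYD-97→BM-31: c = 0.429001 rad, d = 2736.23 km
BM-31→TG-19: c = 0.115485 rad, d = 736.58 km
TG-19→INJ-22: c = 0.379157 rad, d = 2418.32 km
INJ-22→PM4: c = 0.427347 rad, d = 2725.68 km
Total = 2736.23 + 736.58 + 2418.32 + 2725.68 = 8616.81 km

8617 km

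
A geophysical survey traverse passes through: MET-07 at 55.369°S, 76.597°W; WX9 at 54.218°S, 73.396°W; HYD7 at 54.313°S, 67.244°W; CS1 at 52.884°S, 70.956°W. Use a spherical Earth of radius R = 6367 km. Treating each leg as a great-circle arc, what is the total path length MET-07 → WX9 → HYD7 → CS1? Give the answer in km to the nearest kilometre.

MET-07→WX9: c = 0.037955 rad, d = 241.66 km
WX9→HYD7: c = 0.062711 rad, d = 399.28 km
HYD7→CS1: c = 0.045819 rad, d = 291.73 km
Total = 241.66 + 399.28 + 291.73 = 932.67 km

933 km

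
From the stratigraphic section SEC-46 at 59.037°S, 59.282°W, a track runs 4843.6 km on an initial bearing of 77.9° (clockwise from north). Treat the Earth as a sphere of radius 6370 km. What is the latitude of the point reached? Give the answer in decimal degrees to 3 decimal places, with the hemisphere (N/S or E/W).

δ = d/R = 4843.6/6370 = 0.760377 rad
φ₂ = arcsin(sin φ₁ cos δ + cos φ₁ sin δ cos θ)
   = arcsin(-0.85750·0.72458 + 0.51448·0.68919·0.20962) = -33.16127°
λ₂ = λ₁ + atan2(sin θ sin δ cos φ₁, cos δ − sin φ₁ sin φ₂) = -5.67292°

33.161°S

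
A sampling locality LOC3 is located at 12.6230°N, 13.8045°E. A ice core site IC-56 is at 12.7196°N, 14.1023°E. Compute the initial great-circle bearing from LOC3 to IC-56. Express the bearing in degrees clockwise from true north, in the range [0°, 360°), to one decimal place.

71.6°

Δλ = 0.2978°
y = sin Δλ · cos φ₂ = 0.005070
x = cos φ₁ sin φ₂ − sin φ₁ cos φ₂ cos Δλ = 0.001689
θ = atan2(y, x) = 71.5766° → 71.5766° (mod 360°)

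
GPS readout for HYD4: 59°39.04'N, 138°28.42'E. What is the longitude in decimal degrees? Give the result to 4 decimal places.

138.4737°E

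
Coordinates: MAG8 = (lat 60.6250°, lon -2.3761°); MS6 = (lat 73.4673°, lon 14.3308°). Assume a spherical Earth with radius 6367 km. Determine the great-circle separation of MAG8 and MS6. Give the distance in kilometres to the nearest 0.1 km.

Δφ = 12.8423°,  Δλ = 16.7069°
a = sin²(Δφ/2) + cos φ₁ cos φ₂ sin²(Δλ/2) = 0.015453
c = 2·arcsin(√a) = 0.249268 rad = 14.2820°
d = R·c = 6367 × 0.249268 = 1587.1 km

1587.1 km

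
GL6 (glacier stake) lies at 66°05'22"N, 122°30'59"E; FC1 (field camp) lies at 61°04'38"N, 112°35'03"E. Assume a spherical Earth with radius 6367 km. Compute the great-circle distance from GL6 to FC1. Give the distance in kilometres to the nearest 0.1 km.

740.8 km

GL6: φ = +66.08944°, λ = +122.51639°
FC1: φ = +61.07722°, λ = +112.58417°
Δφ = -5.0122°,  Δλ = -9.9322°
a = sin²(Δφ/2) + cos φ₁ cos φ₂ sin²(Δλ/2) = 0.003381
c = 2·arcsin(√a) = 0.116356 rad = 6.6667°
d = R·c = 6367 × 0.116356 = 740.8 km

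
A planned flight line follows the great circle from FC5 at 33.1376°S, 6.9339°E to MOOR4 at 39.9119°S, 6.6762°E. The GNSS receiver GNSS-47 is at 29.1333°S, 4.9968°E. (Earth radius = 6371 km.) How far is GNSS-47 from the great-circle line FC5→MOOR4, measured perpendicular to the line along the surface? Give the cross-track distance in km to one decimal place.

δ₁₃ = central angle FC5→GNSS-47 = 0.075638 rad  (haversine)
θ₁₃ = bearing FC5→GNSS-47 = 337.000°,  θ₁₂ = bearing FC5→MOOR4 = 181.675°
dₓₜ = R·arcsin(sin δ₁₃ · sin(θ₁₃ − θ₁₂)) = 6371·arcsin(0.07557·sin(155.325°)) = 201.018 km
|dₓₜ| = 201.018 km

201.0 km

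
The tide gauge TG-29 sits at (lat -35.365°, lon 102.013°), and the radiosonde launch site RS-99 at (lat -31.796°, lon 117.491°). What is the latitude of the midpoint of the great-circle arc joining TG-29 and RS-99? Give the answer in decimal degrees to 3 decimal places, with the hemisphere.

Bx = cos φ₂ cos Δλ = 0.819105,  By = cos φ₂ sin Δλ = 0.226819
φₘ = atan2(sin φ₁ + sin φ₂, √((cos φ₁ + Bx)² + By²)) = -33.82240°
λₘ = λ₁ + atan2(By, cos φ₁ + Bx) = 109.91306°

33.822°S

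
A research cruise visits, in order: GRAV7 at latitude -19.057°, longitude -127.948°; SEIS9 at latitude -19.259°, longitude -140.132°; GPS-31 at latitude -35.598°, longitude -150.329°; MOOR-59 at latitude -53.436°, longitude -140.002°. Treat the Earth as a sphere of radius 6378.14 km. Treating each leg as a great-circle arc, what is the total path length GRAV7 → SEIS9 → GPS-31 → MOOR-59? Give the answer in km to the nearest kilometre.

5500 km

GRAV7→SEIS9: c = 0.200864 rad, d = 1281.14 km
SEIS9→GPS-31: c = 0.325505 rad, d = 2076.11 km
GPS-31→MOOR-59: c = 0.336004 rad, d = 2143.08 km
Total = 1281.14 + 2076.11 + 2143.08 = 5500.33 km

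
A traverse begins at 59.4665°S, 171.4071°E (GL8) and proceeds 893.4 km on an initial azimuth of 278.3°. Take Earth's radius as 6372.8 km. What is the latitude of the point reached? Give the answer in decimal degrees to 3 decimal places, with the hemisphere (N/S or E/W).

δ = d/R = 893.4/6372.8 = 0.140190 rad
φ₂ = arcsin(sin φ₁ cos δ + cos φ₁ sin δ cos θ)
   = arcsin(-0.86133·0.99019 + 0.50804·0.13973·0.14436) = -57.41937°
λ₂ = λ₁ + atan2(sin θ sin δ cos φ₁, cos δ − sin φ₁ sin φ₂) = 156.52859°

57.419°S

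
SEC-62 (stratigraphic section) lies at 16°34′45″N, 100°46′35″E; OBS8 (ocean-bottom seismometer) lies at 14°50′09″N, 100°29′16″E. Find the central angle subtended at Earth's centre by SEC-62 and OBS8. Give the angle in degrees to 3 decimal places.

SEC-62: φ = +16.57917°, λ = +100.77639°
OBS8: φ = +14.83583°, λ = +100.48778°
Δφ = -1.7433°,  Δλ = -0.2886°
a = sin²(Δφ/2) + cos φ₁ cos φ₂ sin²(Δλ/2) = 0.000237
c = 2·arcsin(√a) = 0.030811 rad = 1.7653°

1.765°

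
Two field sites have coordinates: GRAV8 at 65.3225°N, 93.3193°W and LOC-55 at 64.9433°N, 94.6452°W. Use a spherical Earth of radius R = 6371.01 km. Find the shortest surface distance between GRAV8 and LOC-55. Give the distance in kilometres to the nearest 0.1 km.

Δφ = -0.3792°,  Δλ = -1.3259°
a = sin²(Δφ/2) + cos φ₁ cos φ₂ sin²(Δλ/2) = 0.000035
c = 2·arcsin(√a) = 0.011768 rad = 0.6743°
d = R·c = 6371.01 × 0.011768 = 75.0 km

75.0 km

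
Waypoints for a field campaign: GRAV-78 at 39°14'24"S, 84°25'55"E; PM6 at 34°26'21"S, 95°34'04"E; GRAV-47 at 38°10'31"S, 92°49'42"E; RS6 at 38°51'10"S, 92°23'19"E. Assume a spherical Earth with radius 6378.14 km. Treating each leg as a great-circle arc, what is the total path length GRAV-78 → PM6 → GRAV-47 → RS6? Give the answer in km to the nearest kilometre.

1693 km

GRAV-78: φ = -39.24000°, λ = +84.43194°
PM6: φ = -34.43917°, λ = +95.56778°
GRAV-47: φ = -38.17528°, λ = +92.82833°
RS6: φ = -38.85278°, λ = +92.38861°
GRAV-78→PM6: c = 0.176495 rad, d = 1125.71 km
PM6→GRAV-47: c = 0.075730 rad, d = 483.02 km
GRAV-47→RS6: c = 0.013262 rad, d = 84.59 km
Total = 1125.71 + 483.02 + 84.59 = 1693.31 km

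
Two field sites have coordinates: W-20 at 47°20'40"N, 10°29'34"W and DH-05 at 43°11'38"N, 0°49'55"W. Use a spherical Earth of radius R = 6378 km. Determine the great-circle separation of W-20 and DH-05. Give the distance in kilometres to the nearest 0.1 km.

885.8 km

W-20: φ = +47.34444°, λ = -10.49278°
DH-05: φ = +43.19389°, λ = -0.83194°
Δφ = -4.1506°,  Δλ = 9.6608°
a = sin²(Δφ/2) + cos φ₁ cos φ₂ sin²(Δλ/2) = 0.004814
c = 2·arcsin(√a) = 0.138879 rad = 7.9572°
d = R·c = 6378 × 0.138879 = 885.8 km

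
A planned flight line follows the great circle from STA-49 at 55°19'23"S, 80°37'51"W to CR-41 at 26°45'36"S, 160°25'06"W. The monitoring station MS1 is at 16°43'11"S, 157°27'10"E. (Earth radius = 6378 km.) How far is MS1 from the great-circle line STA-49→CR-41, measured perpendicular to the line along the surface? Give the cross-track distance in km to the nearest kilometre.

3040 km

STA-49: φ = -55.32306°, λ = -80.63083°
CR-41: φ = -26.76000°, λ = -160.41833°
MS1: φ = -16.71972°, λ = +157.45278°
δ₁₃ = central angle STA-49→MS1 = 1.622306 rad  (haversine)
θ₁₃ = bearing STA-49→MS1 = 234.490°,  θ₁₂ = bearing STA-49→CR-41 = 261.841°
dₓₜ = R·arcsin(sin δ₁₃ · sin(θ₁₃ − θ₁₂)) = 6378·arcsin(0.99867·sin(-27.351°)) = -3040.303 km
|dₓₜ| = 3040.303 km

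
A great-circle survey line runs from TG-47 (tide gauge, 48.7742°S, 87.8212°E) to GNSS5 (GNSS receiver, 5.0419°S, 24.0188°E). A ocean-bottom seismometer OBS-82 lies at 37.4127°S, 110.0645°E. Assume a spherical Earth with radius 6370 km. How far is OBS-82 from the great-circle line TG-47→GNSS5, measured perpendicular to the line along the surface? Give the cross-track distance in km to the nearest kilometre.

δ₁₃ = central angle TG-47→OBS-82 = 0.343888 rad  (haversine)
θ₁₃ = bearing TG-47→OBS-82 = 63.099°,  θ₁₂ = bearing TG-47→GNSS5 = 286.975°
dₓₜ = R·arcsin(sin δ₁₃ · sin(θ₁₃ − θ₁₂)) = 6370·arcsin(0.33715·sin(-223.876°)) = 1502.418 km
|dₓₜ| = 1502.418 km

1502 km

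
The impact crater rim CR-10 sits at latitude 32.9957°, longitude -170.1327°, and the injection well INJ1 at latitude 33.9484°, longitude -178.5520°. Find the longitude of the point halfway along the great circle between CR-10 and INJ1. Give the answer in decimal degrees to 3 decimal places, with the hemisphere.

Bx = cos φ₂ cos Δλ = 0.820601,  By = cos φ₂ sin Δλ = -0.121458
φₘ = atan2(sin φ₁ + sin φ₂, √((cos φ₁ + Bx)² + By²)) = 33.54330°
λₘ = λ₁ + atan2(By, cos φ₁ + Bx) = -174.31917°

174.319°W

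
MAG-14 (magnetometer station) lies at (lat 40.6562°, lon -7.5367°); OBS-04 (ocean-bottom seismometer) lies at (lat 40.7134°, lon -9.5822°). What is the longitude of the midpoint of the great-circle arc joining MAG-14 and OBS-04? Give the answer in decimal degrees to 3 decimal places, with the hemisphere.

8.559°W

Bx = cos φ₂ cos Δλ = 0.757499,  By = cos φ₂ sin Δλ = -0.027055
φₘ = atan2(sin φ₁ + sin φ₂, √((cos φ₁ + Bx)² + By²)) = 40.68931°
λₘ = λ₁ + atan2(By, cos φ₁ + Bx) = -8.55901°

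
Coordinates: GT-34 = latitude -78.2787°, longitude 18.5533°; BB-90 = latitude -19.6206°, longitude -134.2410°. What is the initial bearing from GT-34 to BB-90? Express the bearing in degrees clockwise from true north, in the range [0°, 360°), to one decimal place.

Δλ = -152.7943°
y = sin Δλ · cos φ₂ = -0.430641
x = cos φ₁ sin φ₂ − sin φ₁ cos φ₂ cos Δλ = -0.888478
θ = atan2(y, x) = -154.1408° → 205.8592° (mod 360°)

205.9°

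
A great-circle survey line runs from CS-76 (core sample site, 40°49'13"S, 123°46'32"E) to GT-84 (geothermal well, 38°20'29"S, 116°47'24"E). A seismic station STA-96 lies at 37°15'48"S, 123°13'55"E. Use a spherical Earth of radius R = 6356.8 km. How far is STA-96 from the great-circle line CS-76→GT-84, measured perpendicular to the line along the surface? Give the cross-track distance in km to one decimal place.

CS-76: φ = -40.82028°, λ = +123.77556°
GT-84: φ = -38.34139°, λ = +116.79000°
STA-96: φ = -37.26333°, λ = +123.23194°
δ₁₃ = central angle CS-76→STA-96 = 0.062516 rad  (haversine)
θ₁₃ = bearing CS-76→STA-96 = 353.058°,  θ₁₂ = bearing CS-76→GT-84 = 292.466°
dₓₜ = R·arcsin(sin δ₁₃ · sin(θ₁₃ − θ₁₂)) = 6356.8·arcsin(0.06248·sin(60.592°)) = 346.139 km
|dₓₜ| = 346.139 km

346.1 km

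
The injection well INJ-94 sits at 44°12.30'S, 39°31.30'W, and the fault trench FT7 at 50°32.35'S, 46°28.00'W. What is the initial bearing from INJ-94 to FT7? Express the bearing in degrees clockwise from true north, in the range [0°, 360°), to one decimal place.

214.1°

INJ-94: φ = -44.20500°, λ = -39.52167°
FT7: φ = -50.53917°, λ = -46.46667°
Δλ = -6.9450°
y = sin Δλ · cos φ₂ = -0.076849
x = cos φ₁ sin φ₂ − sin φ₁ cos φ₂ cos Δλ = -0.113578
θ = atan2(y, x) = -145.9172° → 214.0828° (mod 360°)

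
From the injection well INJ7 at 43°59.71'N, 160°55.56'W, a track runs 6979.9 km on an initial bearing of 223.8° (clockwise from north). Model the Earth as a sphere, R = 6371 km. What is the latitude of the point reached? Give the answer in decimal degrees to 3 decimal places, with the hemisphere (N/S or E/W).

INJ7: φ = +43.99517°, λ = -160.92600°
δ = d/R = 6979.9/6371 = 1.095574 rad
φ₂ = arcsin(sin φ₁ cos δ + cos φ₁ sin δ cos θ)
   = arcsin(0.69460·0.45754 + 0.71940·0.88919·-0.72176) = -8.27322°
λ₂ = λ₁ + atan2(sin θ sin δ cos φ₁, cos δ − sin φ₁ sin φ₂) = 160.61755°

8.273°S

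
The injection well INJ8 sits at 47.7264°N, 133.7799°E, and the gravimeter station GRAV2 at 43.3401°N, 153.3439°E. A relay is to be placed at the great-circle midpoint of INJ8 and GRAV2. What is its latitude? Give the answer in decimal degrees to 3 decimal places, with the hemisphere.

Bx = cos φ₂ cos Δλ = 0.685305,  By = cos φ₂ sin Δλ = 0.243541
φₘ = atan2(sin φ₁ + sin φ₂, √((cos φ₁ + Bx)² + By²)) = 45.95202°
λₘ = λ₁ + atan2(By, cos φ₁ + Bx) = 143.94730°

45.952°N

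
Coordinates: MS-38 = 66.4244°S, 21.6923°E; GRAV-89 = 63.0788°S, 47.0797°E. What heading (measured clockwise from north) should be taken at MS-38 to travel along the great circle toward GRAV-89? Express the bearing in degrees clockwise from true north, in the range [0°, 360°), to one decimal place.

Δλ = 25.3874°
y = sin Δλ · cos φ₂ = 0.194117
x = cos φ₁ sin φ₂ − sin φ₁ cos φ₂ cos Δλ = 0.018284
θ = atan2(y, x) = 84.6190° → 84.6190° (mod 360°)

84.6°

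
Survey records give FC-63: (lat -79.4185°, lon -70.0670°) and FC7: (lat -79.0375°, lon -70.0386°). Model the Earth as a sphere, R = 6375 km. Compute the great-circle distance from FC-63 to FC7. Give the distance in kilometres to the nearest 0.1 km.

42.4 km

Δφ = 0.3810°,  Δλ = 0.0284°
a = sin²(Δφ/2) + cos φ₁ cos φ₂ sin²(Δλ/2) = 0.000011
c = 2·arcsin(√a) = 0.006650 rad = 0.3810°
d = R·c = 6375 × 0.006650 = 42.4 km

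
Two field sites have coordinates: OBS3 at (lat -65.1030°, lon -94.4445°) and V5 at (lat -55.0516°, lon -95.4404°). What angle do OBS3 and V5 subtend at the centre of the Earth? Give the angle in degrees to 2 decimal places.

10.06°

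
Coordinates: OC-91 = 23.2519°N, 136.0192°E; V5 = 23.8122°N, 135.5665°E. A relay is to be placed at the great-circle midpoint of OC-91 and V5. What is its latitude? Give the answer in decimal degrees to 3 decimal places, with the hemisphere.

Bx = cos φ₂ cos Δλ = 0.914845,  By = cos φ₂ sin Δλ = -0.007228
φₘ = atan2(sin φ₁ + sin φ₂, √((cos φ₁ + Bx)² + By²)) = 23.53221°
λₘ = λ₁ + atan2(By, cos φ₁ + Bx) = 135.79333°

23.532°N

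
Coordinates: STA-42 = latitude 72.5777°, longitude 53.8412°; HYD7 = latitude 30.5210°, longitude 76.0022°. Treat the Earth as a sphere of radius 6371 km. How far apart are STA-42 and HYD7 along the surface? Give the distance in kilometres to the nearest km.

Δφ = -42.0567°,  Δλ = 22.1610°
a = sin²(Δφ/2) + cos φ₁ cos φ₂ sin²(Δλ/2) = 0.138286
c = 2·arcsin(√a) = 0.762041 rad = 43.6617°
d = R·c = 6371 × 0.762041 = 4855.0 km

4855 km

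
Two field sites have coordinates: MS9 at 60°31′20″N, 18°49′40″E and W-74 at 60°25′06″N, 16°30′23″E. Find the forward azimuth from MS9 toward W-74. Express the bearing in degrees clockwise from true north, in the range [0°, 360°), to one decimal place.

MS9: φ = +60.52222°, λ = +18.82778°
W-74: φ = +60.41833°, λ = +16.50639°
Δλ = -2.3214°
y = sin Δλ · cos φ₂ = -0.019996
x = cos φ₁ sin φ₂ − sin φ₁ cos φ₂ cos Δλ = -0.001461
θ = atan2(y, x) = -94.1776° → 265.8224° (mod 360°)

265.8°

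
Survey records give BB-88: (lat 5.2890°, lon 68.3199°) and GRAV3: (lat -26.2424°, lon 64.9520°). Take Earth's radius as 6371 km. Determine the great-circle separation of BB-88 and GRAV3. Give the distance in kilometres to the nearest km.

3525 km

Δφ = -31.5314°,  Δλ = -3.3679°
a = sin²(Δφ/2) + cos φ₁ cos φ₂ sin²(Δλ/2) = 0.074594
c = 2·arcsin(√a) = 0.553269 rad = 31.7000°
d = R·c = 6371 × 0.553269 = 3524.9 km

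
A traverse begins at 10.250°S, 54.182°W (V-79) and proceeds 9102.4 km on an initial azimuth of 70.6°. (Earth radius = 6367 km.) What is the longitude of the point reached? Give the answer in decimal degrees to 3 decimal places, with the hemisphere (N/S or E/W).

23.907°E

δ = d/R = 9102.4/6367 = 1.429621 rad
φ₂ = arcsin(sin φ₁ cos δ + cos φ₁ sin δ cos θ)
   = arcsin(-0.17794·0.14071 + 0.98404·0.99005·0.33216) = 17.37176°
λ₂ = λ₁ + atan2(sin θ sin δ cos φ₁, cos δ − sin φ₁ sin φ₂) = 23.90696°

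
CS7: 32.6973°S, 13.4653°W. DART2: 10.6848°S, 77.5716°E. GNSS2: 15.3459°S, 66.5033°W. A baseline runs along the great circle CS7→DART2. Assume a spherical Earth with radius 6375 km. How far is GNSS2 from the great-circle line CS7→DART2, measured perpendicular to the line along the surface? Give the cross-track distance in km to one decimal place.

247.6 km

δ₁₃ = central angle CS7→GNSS2 = 0.888053 rad  (haversine)
θ₁₃ = bearing CS7→GNSS2 = 276.700°,  θ₁₂ = bearing CS7→DART2 = 99.569°
dₓₜ = R·arcsin(sin δ₁₃ · sin(θ₁₃ − θ₁₂)) = 6375·arcsin(0.77584·sin(177.131°)) = 247.587 km
|dₓₜ| = 247.587 km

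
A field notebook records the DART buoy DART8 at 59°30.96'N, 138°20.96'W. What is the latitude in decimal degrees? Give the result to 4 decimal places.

59.5160°N

59° + 30.96′/60 = 59 + 0.51600 = 59.5160°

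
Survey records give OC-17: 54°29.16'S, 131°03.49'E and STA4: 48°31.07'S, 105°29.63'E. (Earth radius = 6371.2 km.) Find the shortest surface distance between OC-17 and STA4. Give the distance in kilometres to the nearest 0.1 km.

1877.1 km

OC-17: φ = -54.48600°, λ = +131.05817°
STA4: φ = -48.51783°, λ = +105.49383°
Δφ = 5.9682°,  Δλ = -25.5643°
a = sin²(Δφ/2) + cos φ₁ cos φ₂ sin²(Δλ/2) = 0.021545
c = 2·arcsin(√a) = 0.294628 rad = 16.8809°
d = R·c = 6371.2 × 0.294628 = 1877.1 km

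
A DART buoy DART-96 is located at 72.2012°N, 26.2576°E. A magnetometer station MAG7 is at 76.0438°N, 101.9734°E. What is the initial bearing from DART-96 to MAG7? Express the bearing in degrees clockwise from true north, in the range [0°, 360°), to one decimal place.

Δλ = 75.7158°
y = sin Δλ · cos φ₂ = 0.233724
x = cos φ₁ sin φ₂ − sin φ₁ cos φ₂ cos Δλ = 0.239993
θ = atan2(y, x) = 44.2417° → 44.2417° (mod 360°)

44.2°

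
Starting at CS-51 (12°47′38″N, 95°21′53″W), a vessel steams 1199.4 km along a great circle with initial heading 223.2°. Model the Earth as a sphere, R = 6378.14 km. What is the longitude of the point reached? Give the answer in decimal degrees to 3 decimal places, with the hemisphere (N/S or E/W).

102.744°W

CS-51: φ = +12.79389°, λ = -95.36472°
δ = d/R = 1199.4/6378.14 = 0.188049 rad
φ₂ = arcsin(sin φ₁ cos δ + cos φ₁ sin δ cos θ)
   = arcsin(0.22144·0.98237 + 0.97517·0.18694·-0.72897) = 4.85584°
λ₂ = λ₁ + atan2(sin θ sin δ cos φ₁, cos δ − sin φ₁ sin φ₂) = -102.74370°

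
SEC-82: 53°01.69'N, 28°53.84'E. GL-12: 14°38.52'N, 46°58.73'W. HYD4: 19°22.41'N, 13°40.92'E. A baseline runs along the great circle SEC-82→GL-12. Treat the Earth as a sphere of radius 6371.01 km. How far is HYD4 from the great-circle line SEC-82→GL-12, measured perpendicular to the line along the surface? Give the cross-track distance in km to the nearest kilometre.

3467 km

SEC-82: φ = +53.02817°, λ = +28.89733°
GL-12: φ = +14.64200°, λ = -46.97883°
HYD4: φ = +19.37350°, λ = +13.68200°
δ₁₃ = central angle SEC-82→HYD4 = 0.622361 rad  (haversine)
θ₁₃ = bearing SEC-82→HYD4 = 205.132°,  θ₁₂ = bearing SEC-82→GL-12 = 267.766°
dₓₜ = R·arcsin(sin δ₁₃ · sin(θ₁₃ − θ₁₂)) = 6371.01·arcsin(0.58295·sin(-62.634°)) = -3466.970 km
|dₓₜ| = 3466.970 km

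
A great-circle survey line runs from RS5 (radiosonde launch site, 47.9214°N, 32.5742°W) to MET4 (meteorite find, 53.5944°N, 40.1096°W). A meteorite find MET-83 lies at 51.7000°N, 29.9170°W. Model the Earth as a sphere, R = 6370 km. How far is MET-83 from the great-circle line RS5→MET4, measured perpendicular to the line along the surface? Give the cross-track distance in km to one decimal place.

401.6 km

δ₁₃ = central angle RS5→MET-83 = 0.072410 rad  (haversine)
θ₁₃ = bearing RS5→MET-83 = 23.401°,  θ₁₂ = bearing RS5→MET4 = 322.831°
dₓₜ = R·arcsin(sin δ₁₃ · sin(θ₁₃ − θ₁₂)) = 6370·arcsin(0.07235·sin(-299.431°)) = 401.641 km
|dₓₜ| = 401.641 km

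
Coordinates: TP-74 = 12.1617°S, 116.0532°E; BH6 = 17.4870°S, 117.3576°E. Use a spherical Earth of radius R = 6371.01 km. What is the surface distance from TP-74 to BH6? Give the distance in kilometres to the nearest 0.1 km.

608.5 km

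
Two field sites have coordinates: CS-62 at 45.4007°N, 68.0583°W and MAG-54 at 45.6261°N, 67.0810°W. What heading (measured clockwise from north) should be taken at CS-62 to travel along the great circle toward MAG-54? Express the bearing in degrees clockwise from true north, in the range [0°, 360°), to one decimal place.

71.4°

Δλ = 0.9773°
y = sin Δλ · cos φ₂ = 0.011928
x = cos φ₁ sin φ₂ − sin φ₁ cos φ₂ cos Δλ = 0.004006
θ = atan2(y, x) = 71.4339° → 71.4339° (mod 360°)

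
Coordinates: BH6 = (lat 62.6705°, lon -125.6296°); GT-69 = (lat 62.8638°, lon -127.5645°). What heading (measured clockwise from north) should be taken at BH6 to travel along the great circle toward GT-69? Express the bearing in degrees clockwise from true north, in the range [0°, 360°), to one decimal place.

283.2°

Δλ = -1.9349°
y = sin Δλ · cos φ₂ = -0.015400
x = cos φ₁ sin φ₂ − sin φ₁ cos φ₂ cos Δλ = 0.003605
θ = atan2(y, x) = -76.8257° → 283.1743° (mod 360°)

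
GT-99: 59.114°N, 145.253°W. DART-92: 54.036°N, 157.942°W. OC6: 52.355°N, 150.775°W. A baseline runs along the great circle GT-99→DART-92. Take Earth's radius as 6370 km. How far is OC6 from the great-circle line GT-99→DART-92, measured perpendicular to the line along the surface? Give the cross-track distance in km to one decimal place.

δ₁₃ = central angle GT-99→OC6 = 0.129744 rad  (haversine)
θ₁₃ = bearing GT-99→OC6 = 207.018°,  θ₁₂ = bearing GT-99→DART-92 = 239.429°
dₓₜ = R·arcsin(sin δ₁₃ · sin(θ₁₃ − θ₁₂)) = 6370·arcsin(0.12938·sin(-32.411°)) = -442.098 km
|dₓₜ| = 442.098 km

442.1 km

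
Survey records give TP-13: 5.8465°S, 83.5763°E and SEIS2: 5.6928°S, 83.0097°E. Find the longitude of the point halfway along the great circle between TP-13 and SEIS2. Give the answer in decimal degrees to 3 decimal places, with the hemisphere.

Bx = cos φ₂ cos Δλ = 0.995019,  By = cos φ₂ sin Δλ = -0.009840
φₘ = atan2(sin φ₁ + sin φ₂, √((cos φ₁ + Bx)² + By²)) = -5.76972°
λₘ = λ₁ + atan2(By, cos φ₁ + Bx) = 83.29296°

83.293°E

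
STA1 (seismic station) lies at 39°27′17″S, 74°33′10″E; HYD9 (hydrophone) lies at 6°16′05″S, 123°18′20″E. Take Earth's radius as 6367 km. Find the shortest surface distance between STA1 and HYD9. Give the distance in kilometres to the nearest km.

STA1: φ = -39.45472°, λ = +74.55278°
HYD9: φ = -6.26806°, λ = +123.30556°
Δφ = 33.1867°,  Δλ = 48.7528°
a = sin²(Δφ/2) + cos φ₁ cos φ₂ sin²(Δλ/2) = 0.212296
c = 2·arcsin(√a) = 0.957694 rad = 54.8718°
d = R·c = 6367 × 0.957694 = 6097.6 km

6098 km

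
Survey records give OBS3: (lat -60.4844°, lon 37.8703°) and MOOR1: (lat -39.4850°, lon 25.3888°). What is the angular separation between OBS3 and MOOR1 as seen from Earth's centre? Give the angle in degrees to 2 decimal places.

Δφ = 20.9994°,  Δλ = -12.4815°
a = sin²(Δφ/2) + cos φ₁ cos φ₂ sin²(Δλ/2) = 0.037701
c = 2·arcsin(√a) = 0.390818 rad = 22.3922°

22.39°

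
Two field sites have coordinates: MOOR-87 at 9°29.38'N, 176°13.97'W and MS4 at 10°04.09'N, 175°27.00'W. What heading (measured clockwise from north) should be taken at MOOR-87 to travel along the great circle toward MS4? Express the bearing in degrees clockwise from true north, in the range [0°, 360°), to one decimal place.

MOOR-87: φ = +9.48967°, λ = -176.23283°
MS4: φ = +10.06817°, λ = -175.45000°
Δλ = 0.7828°
y = sin Δλ · cos φ₂ = 0.013452
x = cos φ₁ sin φ₂ − sin φ₁ cos φ₂ cos Δλ = 0.010112
θ = atan2(y, x) = 53.0686° → 53.0686° (mod 360°)

53.1°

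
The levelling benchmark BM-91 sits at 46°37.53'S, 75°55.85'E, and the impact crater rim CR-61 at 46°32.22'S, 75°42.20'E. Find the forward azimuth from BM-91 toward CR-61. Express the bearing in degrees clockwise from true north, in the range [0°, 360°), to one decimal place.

BM-91: φ = -46.62550°, λ = +75.93083°
CR-61: φ = -46.53700°, λ = +75.70333°
Δλ = -0.2275°
y = sin Δλ · cos φ₂ = -0.002731
x = cos φ₁ sin φ₂ − sin φ₁ cos φ₂ cos Δλ = 0.001541
θ = atan2(y, x) = -60.5737° → 299.4263° (mod 360°)

299.4°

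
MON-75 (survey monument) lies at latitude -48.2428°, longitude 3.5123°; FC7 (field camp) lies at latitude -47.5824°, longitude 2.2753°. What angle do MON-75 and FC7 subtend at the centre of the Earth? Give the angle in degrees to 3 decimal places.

1.060°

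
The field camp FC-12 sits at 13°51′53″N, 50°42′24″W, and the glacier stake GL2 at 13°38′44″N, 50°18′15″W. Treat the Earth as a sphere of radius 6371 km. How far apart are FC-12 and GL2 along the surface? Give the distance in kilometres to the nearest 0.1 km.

49.8 km

FC-12: φ = +13.86472°, λ = -50.70667°
GL2: φ = +13.64556°, λ = -50.30417°
Δφ = -0.2192°,  Δλ = 0.4025°
a = sin²(Δφ/2) + cos φ₁ cos φ₂ sin²(Δλ/2) = 0.000015
c = 2·arcsin(√a) = 0.007823 rad = 0.4482°
d = R·c = 6371 × 0.007823 = 49.8 km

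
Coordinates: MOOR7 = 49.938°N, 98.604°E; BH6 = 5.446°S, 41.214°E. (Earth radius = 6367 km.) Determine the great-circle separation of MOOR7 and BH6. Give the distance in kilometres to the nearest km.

Δφ = -55.3840°,  Δλ = -57.3900°
a = sin²(Δφ/2) + cos φ₁ cos φ₂ sin²(Δλ/2) = 0.363673
c = 2·arcsin(√a) = 1.294647 rad = 74.1778°
d = R·c = 6367 × 1.294647 = 8243.0 km

8243 km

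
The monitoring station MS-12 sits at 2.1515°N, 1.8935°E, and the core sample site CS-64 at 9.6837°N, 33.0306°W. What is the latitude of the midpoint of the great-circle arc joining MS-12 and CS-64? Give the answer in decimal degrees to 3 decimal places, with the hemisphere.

6.201°N

Bx = cos φ₂ cos Δλ = 0.808229,  By = cos φ₂ sin Δλ = -0.564334
φₘ = atan2(sin φ₁ + sin φ₂, √((cos φ₁ + Bx)² + By²)) = 6.20129°
λₘ = λ₁ + atan2(By, cos φ₁ + Bx) = -15.44558°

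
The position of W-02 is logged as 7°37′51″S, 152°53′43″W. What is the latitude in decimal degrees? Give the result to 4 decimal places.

7° + 37′/60 + 51″/3600 = 7 + 0.61667 + 0.01417 = 7.6308°

7.6308°S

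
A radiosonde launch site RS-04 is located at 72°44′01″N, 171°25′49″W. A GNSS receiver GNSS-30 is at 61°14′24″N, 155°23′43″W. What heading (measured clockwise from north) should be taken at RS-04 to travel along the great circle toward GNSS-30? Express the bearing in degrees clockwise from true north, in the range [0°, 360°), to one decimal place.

143.8°

RS-04: φ = +72.73361°, λ = -171.43028°
GNSS-30: φ = +61.24000°, λ = -155.39528°
Δλ = 16.0350°
y = sin Δλ · cos φ₂ = 0.132903
x = cos φ₁ sin φ₂ − sin φ₁ cos φ₂ cos Δλ = -0.181383
θ = atan2(y, x) = 143.7689° → 143.7689° (mod 360°)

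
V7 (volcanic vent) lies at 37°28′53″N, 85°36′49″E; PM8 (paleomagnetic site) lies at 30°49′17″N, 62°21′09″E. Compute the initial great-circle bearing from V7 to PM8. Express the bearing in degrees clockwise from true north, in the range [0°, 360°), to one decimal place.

V7: φ = +37.48139°, λ = +85.61361°
PM8: φ = +30.82139°, λ = +62.35250°
Δλ = -23.2611°
y = sin Δλ · cos φ₂ = -0.339147
x = cos φ₁ sin φ₂ − sin φ₁ cos φ₂ cos Δλ = -0.073501
θ = atan2(y, x) = -102.2282° → 257.7718° (mod 360°)

257.8°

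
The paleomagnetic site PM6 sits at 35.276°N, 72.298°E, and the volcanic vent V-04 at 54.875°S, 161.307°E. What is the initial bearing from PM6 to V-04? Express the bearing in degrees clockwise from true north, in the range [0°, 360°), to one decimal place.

Δλ = 89.0090°
y = sin Δλ · cos φ₂ = 0.575276
x = cos φ₁ sin φ₂ − sin φ₁ cos φ₂ cos Δλ = -0.673463
θ = atan2(y, x) = 139.4958° → 139.4958° (mod 360°)

139.5°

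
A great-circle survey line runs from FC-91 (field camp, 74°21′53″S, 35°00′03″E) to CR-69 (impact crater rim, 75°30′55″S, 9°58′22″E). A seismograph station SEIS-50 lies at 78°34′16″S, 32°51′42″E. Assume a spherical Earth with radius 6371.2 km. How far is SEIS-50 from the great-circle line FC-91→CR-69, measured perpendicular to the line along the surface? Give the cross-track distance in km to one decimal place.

416.8 km

FC-91: φ = -74.36472°, λ = +35.00083°
CR-69: φ = -75.51528°, λ = +9.97278°
SEIS-50: φ = -78.57111°, λ = +32.86167°
δ₁₃ = central angle FC-91→SEIS-50 = 0.073921 rad  (haversine)
θ₁₃ = bearing FC-91→SEIS-50 = 185.748°,  θ₁₂ = bearing FC-91→CR-69 = 248.026°
dₓₜ = R·arcsin(sin δ₁₃ · sin(θ₁₃ − θ₁₂)) = 6371.2·arcsin(0.07385·sin(-62.278°)) = -416.825 km
|dₓₜ| = 416.825 km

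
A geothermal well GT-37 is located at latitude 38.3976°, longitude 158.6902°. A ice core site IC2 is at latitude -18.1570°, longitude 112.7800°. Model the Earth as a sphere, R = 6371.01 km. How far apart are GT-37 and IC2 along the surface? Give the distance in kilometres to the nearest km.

7901 km

Δφ = -56.5546°,  Δλ = -45.9102°
a = sin²(Δφ/2) + cos φ₁ cos φ₂ sin²(Δλ/2) = 0.337703
c = 2·arcsin(√a) = 1.240213 rad = 71.0590°
d = R·c = 6371.01 × 1.240213 = 7901.4 km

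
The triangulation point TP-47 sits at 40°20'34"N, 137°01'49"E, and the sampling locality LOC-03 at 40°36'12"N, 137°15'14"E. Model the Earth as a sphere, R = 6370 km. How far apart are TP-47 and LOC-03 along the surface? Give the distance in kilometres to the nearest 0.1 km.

34.6 km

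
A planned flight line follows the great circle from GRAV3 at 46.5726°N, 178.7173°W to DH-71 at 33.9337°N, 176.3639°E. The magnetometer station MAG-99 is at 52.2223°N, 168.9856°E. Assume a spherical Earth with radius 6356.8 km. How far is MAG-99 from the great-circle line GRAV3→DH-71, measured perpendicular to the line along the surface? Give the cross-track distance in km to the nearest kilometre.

δ₁₃ = central angle GRAV3→MAG-99 = 0.170616 rad  (haversine)
θ₁₃ = bearing GRAV3→MAG-99 = 309.787°,  θ₁₂ = bearing GRAV3→DH-71 = 198.183°
dₓₜ = R·arcsin(sin δ₁₃ · sin(θ₁₃ − θ₁₂)) = 6356.8·arcsin(0.16979·sin(111.603°)) = 1007.719 km
|dₓₜ| = 1007.719 km

1008 km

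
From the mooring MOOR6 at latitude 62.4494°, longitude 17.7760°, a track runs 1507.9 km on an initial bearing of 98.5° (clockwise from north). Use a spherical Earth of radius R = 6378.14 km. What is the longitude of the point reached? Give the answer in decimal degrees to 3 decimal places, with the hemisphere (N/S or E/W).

43.521°E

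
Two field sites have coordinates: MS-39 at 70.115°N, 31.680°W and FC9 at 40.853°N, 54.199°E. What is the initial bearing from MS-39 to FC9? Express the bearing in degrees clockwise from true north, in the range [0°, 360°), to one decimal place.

77.2°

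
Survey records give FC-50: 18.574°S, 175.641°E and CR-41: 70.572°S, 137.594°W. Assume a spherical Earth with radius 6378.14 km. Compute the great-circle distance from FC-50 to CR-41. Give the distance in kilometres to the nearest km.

6558 km

Δφ = -51.9980°,  Δλ = 46.7650°
a = sin²(Δφ/2) + cos φ₁ cos φ₂ sin²(Δλ/2) = 0.241816
c = 2·arcsin(√a) = 1.028192 rad = 58.9111°
d = R·c = 6378.14 × 1.028192 = 6558.0 km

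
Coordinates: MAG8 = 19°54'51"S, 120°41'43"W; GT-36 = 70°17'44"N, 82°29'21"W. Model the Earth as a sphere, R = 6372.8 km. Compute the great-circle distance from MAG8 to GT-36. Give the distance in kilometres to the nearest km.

10467 km

MAG8: φ = -19.91417°, λ = -120.69528°
GT-36: φ = +70.29556°, λ = -82.48917°
Δφ = 90.2097°,  Δλ = 38.2061°
a = sin²(Δφ/2) + cos φ₁ cos φ₂ sin²(Δλ/2) = 0.535783
c = 2·arcsin(√a) = 1.642424 rad = 94.1039°
d = R·c = 6372.8 × 1.642424 = 10466.8 km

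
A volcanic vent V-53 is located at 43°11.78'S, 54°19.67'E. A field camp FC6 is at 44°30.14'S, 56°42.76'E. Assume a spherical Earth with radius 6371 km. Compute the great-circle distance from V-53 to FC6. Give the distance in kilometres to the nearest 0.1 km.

240.1 km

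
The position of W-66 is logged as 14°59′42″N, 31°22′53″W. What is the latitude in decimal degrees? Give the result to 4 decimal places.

14.9950°N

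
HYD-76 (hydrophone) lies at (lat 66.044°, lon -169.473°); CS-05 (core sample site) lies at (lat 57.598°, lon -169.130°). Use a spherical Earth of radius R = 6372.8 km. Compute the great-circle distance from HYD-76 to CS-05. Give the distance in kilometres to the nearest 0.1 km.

Δφ = -8.4460°,  Δλ = 0.3430°
a = sin²(Δφ/2) + cos φ₁ cos φ₂ sin²(Δλ/2) = 0.005425
c = 2·arcsin(√a) = 0.147437 rad = 8.4475°
d = R·c = 6372.8 × 0.147437 = 939.6 km

939.6 km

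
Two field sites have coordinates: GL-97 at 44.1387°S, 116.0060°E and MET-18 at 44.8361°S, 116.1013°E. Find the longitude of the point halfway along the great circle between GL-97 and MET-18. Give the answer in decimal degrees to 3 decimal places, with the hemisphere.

116.053°E

Bx = cos φ₂ cos Δλ = 0.709126,  By = cos φ₂ sin Δλ = 0.001179
φₘ = atan2(sin φ₁ + sin φ₂, √((cos φ₁ + Bx)² + By²)) = -44.48741°
λₘ = λ₁ + atan2(By, cos φ₁ + Bx) = 116.05337°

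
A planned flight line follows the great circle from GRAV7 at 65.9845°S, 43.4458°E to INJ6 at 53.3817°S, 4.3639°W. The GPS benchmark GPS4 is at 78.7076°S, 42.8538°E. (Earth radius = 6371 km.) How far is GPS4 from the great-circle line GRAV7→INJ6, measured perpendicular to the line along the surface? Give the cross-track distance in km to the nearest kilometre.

δ₁₃ = central angle GRAV7→GPS4 = 0.222079 rad  (haversine)
θ₁₃ = bearing GRAV7→GPS4 = 180.526°,  θ₁₂ = bearing GRAV7→INJ6 = 275.077°
dₓₜ = R·arcsin(sin δ₁₃ · sin(θ₁₃ − θ₁₂)) = 6371·arcsin(0.22026·sin(-94.550°)) = -1410.333 km
|dₓₜ| = 1410.333 km

1410 km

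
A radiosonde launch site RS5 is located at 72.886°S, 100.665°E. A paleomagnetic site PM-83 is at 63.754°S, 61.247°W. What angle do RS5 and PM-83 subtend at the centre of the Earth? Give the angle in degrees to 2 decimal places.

42.82°

Δφ = 9.1320°,  Δλ = -161.9120°
a = sin²(Δφ/2) + cos φ₁ cos φ₂ sin²(Δλ/2) = 0.133257
c = 2·arcsin(√a) = 0.747361 rad = 42.8206°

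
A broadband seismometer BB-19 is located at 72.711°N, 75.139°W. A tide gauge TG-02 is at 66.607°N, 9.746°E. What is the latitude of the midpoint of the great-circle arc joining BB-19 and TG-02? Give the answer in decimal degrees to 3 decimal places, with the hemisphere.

Bx = cos φ₂ cos Δλ = 0.035398,  By = cos φ₂ sin Δλ = 0.395455
φₘ = atan2(sin φ₁ + sin φ₂, √((cos φ₁ + Bx)² + By²)) = 74.57399°
λₘ = λ₁ + atan2(By, cos φ₁ + Bx) = -25.20385°

74.574°N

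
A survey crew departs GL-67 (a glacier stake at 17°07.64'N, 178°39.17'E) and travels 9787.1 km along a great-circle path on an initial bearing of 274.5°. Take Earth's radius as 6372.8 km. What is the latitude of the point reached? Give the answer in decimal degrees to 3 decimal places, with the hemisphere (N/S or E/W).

GL-67: φ = +17.12733°, λ = +178.65283°
δ = d/R = 9787.1/6372.8 = 1.535761 rad
φ₂ = arcsin(sin φ₁ cos δ + cos φ₁ sin δ cos θ)
   = arcsin(0.29450·0.03503 + 0.95565·0.99939·0.07846) = 4.89035°
λ₂ = λ₁ + atan2(sin θ sin δ cos φ₁, cos δ − sin φ₁ sin φ₂) = 89.24990°

4.890°N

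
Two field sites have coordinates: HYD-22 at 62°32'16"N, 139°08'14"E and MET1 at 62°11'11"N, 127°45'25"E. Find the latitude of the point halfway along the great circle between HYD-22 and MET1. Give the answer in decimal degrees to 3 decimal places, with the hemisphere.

62.478°N

HYD-22: φ = +62.53778°, λ = +139.13722°
MET1: φ = +62.18639°, λ = +127.75694°
Bx = cos φ₂ cos Δλ = 0.457423,  By = cos φ₂ sin Δλ = -0.092069
φₘ = atan2(sin φ₁ + sin φ₂, √((cos φ₁ + Bx)² + By²)) = 62.47822°
λₘ = λ₁ + atan2(By, cos φ₁ + Bx) = 133.41365°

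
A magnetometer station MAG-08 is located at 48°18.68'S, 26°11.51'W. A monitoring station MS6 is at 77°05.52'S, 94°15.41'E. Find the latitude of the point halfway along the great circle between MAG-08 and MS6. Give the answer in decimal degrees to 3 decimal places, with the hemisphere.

71.246°S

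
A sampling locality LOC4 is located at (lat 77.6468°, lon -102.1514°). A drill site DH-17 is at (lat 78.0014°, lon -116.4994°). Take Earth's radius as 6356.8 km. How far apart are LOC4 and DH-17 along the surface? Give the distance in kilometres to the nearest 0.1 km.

337.2 km

Δφ = 0.3546°,  Δλ = -14.3480°
a = sin²(Δφ/2) + cos φ₁ cos φ₂ sin²(Δλ/2) = 0.000703
c = 2·arcsin(√a) = 0.053042 rad = 3.0391°
d = R·c = 6356.8 × 0.053042 = 337.2 km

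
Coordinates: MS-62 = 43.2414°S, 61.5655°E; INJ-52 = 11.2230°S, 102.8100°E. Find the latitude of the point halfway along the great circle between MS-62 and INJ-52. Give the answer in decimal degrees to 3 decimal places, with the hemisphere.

Bx = cos φ₂ cos Δλ = 0.737525,  By = cos φ₂ sin Δλ = 0.646666
φₘ = atan2(sin φ₁ + sin φ₂, √((cos φ₁ + Bx)² + By²)) = -28.76803°
λₘ = λ₁ + atan2(By, cos φ₁ + Bx) = 85.36825°

28.768°S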